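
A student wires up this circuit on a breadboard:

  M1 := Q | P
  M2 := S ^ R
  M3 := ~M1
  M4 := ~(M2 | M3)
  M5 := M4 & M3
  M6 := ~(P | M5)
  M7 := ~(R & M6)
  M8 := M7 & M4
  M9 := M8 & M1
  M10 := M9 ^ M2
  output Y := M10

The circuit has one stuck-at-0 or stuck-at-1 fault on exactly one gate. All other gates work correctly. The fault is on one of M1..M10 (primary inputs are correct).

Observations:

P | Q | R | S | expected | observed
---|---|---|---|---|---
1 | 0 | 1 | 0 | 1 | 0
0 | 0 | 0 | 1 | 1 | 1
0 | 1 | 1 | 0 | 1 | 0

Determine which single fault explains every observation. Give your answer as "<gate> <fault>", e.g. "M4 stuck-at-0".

Fault-free values for test 1 (P=1, Q=0, R=1, S=0): M1=1, M2=1, M3=0, M4=0, M5=0, M6=0, M7=1, M8=0, M9=0, M10=1, giving Y=1. Observed 0.
Test 1: faults giving observed 0 are {M4 stuck-at-1, M8 stuck-at-1, M9 stuck-at-1, M10 stuck-at-0}.
Test 2 (P=0, Q=0, R=0, S=1): fault-free M1=0, M2=1, M3=1, M4=0, M5=0, M6=1, M7=1, M8=0, M9=0, M10=1 → 1; observed 1. Eliminates M9 stuck-at-1, M10 stuck-at-0.
Test 3 (P=0, Q=1, R=1, S=0): fault-free M1=1, M2=1, M3=0, M4=0, M5=0, M6=1, M7=0, M8=0, M9=0, M10=1 → 1; observed 0. Eliminates M4 stuck-at-1.
Only M8 stuck-at-1 is consistent with every test.

M8 stuck-at-1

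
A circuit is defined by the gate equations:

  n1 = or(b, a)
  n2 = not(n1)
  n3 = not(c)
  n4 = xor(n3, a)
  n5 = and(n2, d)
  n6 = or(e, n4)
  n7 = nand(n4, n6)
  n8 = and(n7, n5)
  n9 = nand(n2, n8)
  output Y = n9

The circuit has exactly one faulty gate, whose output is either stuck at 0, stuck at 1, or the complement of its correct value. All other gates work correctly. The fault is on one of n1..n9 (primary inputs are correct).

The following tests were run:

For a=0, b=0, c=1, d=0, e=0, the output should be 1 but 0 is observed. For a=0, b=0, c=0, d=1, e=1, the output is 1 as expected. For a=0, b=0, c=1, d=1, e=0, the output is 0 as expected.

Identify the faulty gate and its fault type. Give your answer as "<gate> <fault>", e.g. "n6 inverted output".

n5 stuck-at-1

Fault-free values for test 1 (a=0, b=0, c=1, d=0, e=0): n1=0, n2=1, n3=0, n4=0, n5=0, n6=0, n7=1, n8=0, n9=1, giving Y=1. Observed 0.
Test 1: faults giving observed 0 are {n5 stuck-at-1, n5 inverted output, n8 stuck-at-1, n8 inverted output, n9 stuck-at-0, n9 inverted output}.
Test 2 (a=0, b=0, c=0, d=1, e=1): fault-free n1=0, n2=1, n3=1, n4=1, n5=1, n6=1, n7=0, n8=0, n9=1 → 1; observed 1. Eliminates n8 stuck-at-1, n8 inverted output, n9 stuck-at-0, n9 inverted output.
Test 3 (a=0, b=0, c=1, d=1, e=0): fault-free n1=0, n2=1, n3=0, n4=0, n5=1, n6=0, n7=1, n8=1, n9=0 → 0; observed 0. Eliminates n5 inverted output.
Only n5 stuck-at-1 is consistent with every test.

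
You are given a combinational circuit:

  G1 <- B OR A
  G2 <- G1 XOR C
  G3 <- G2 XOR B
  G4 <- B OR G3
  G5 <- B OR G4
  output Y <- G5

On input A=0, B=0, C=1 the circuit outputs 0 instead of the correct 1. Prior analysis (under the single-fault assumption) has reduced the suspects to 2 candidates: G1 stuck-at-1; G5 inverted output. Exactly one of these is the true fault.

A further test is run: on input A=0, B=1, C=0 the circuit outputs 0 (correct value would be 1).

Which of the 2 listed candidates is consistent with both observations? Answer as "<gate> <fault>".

Evaluate each candidate on input A=0, B=1, C=0:
  G1 stuck-at-1: G1=1 [stuck-at-1], G2=1, G3=0, G4=1, G5=1 → 1 — eliminated
  G5 inverted output: G1=1, G2=1, G3=0, G4=1, G5=0 [inverted output] → 0 — matches
Only G5 inverted output reproduces the observed 0.

G5 inverted output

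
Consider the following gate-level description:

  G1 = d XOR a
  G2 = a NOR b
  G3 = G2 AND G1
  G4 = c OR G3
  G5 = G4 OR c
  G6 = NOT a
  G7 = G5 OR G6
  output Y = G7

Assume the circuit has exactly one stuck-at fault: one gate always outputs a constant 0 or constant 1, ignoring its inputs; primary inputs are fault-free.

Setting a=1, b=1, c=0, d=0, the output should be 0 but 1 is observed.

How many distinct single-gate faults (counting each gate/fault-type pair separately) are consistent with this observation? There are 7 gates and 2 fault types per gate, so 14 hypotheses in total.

6

Fault-free: G1=1, G2=0, G3=0, G4=0, G5=0, G6=0, G7=0 → 0. Observed 1.
  G1 stuck-at-0: output 0 ✗
  G1 stuck-at-1: output 0 ✗
  G2 stuck-at-0: output 0 ✗
  G2 stuck-at-1: output 1 ✓
  G3 stuck-at-0: output 0 ✗
  G3 stuck-at-1: output 1 ✓
  G4 stuck-at-0: output 0 ✗
  G4 stuck-at-1: output 1 ✓
  G5 stuck-at-0: output 0 ✗
  G5 stuck-at-1: output 1 ✓
  G6 stuck-at-0: output 0 ✗
  G6 stuck-at-1: output 1 ✓
  G7 stuck-at-0: output 0 ✗
  G7 stuck-at-1: output 1 ✓
Consistent faults: {G2 stuck-at-1, G3 stuck-at-1, G4 stuck-at-1, G5 stuck-at-1, G6 stuck-at-1, G7 stuck-at-1} — 6 in all.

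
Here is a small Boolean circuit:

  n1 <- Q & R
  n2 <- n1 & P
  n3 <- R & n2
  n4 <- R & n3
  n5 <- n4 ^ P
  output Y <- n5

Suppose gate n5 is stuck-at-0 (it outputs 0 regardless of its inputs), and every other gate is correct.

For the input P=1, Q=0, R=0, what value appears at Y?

Propagate with n5 forced: n1=0, n2=0, n3=0, n4=0, n5=0 [stuck-at-0].
So Y = 0. (Without the fault it would be 1.)

0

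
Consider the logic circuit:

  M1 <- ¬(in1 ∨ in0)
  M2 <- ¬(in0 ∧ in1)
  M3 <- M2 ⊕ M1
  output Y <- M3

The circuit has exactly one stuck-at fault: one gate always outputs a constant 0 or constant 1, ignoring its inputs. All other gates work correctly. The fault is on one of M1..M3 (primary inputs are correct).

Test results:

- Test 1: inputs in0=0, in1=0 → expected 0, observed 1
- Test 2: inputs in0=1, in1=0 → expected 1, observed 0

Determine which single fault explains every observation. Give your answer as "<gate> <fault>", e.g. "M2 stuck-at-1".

Fault-free values for test 1 (in0=0, in1=0): M1=1, M2=1, M3=0, giving Y=0. Observed 1.
Test 1: faults giving observed 1 are {M1 stuck-at-0, M2 stuck-at-0, M3 stuck-at-1}.
Test 2 (in0=1, in1=0): fault-free M1=0, M2=1, M3=1 → 1; observed 0. Eliminates M1 stuck-at-0, M3 stuck-at-1.
Only M2 stuck-at-0 is consistent with every test.

M2 stuck-at-0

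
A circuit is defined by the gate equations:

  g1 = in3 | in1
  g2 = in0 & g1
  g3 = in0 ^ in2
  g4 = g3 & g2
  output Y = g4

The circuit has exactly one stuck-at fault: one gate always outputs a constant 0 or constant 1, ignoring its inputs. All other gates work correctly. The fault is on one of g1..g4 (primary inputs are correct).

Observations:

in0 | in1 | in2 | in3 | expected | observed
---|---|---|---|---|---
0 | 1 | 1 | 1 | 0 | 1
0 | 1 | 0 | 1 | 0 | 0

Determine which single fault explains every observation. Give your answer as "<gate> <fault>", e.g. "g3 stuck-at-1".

g2 stuck-at-1

Fault-free values for test 1 (in0=0, in1=1, in2=1, in3=1): g1=1, g2=0, g3=1, g4=0, giving Y=0. Observed 1.
Test 1: faults giving observed 1 are {g2 stuck-at-1, g4 stuck-at-1}.
Test 2 (in0=0, in1=1, in2=0, in3=1): fault-free g1=1, g2=0, g3=0, g4=0 → 0; observed 0. Eliminates g4 stuck-at-1.
Only g2 stuck-at-1 is consistent with every test.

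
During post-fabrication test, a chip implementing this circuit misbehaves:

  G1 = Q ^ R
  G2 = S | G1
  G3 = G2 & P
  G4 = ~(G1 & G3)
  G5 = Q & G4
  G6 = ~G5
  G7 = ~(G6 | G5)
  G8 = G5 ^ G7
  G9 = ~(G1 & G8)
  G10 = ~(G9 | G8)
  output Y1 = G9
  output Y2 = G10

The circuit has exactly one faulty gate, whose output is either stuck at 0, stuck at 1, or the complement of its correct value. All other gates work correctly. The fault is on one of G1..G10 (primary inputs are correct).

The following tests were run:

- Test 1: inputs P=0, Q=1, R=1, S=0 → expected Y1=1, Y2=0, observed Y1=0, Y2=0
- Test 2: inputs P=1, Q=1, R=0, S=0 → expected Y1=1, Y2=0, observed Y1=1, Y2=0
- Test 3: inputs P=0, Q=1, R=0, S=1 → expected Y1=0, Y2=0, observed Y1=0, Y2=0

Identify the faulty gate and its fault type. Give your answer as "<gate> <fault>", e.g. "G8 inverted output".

Fault-free values for test 1 (P=0, Q=1, R=1, S=0): G1=0, G2=0, G3=0, G4=1, G5=1, G6=0, G7=0, G8=1, G9=1, G10=0, giving Y1=1, Y2=0. Observed Y1=0, Y2=0.
Test 1: faults giving observed Y1=0, Y2=0 are {G1 stuck-at-1, G1 inverted output, G9 stuck-at-0, G9 inverted output}.
Test 2 (P=1, Q=1, R=0, S=0): fault-free G1=1, G2=1, G3=1, G4=0, G5=0, G6=1, G7=0, G8=0, G9=1, G10=0 → Y1=1, Y2=0; observed Y1=1, Y2=0. Eliminates G9 stuck-at-0, G9 inverted output.
Test 3 (P=0, Q=1, R=0, S=1): fault-free G1=1, G2=1, G3=0, G4=1, G5=1, G6=0, G7=0, G8=1, G9=0, G10=0 → Y1=0, Y2=0; observed Y1=0, Y2=0. Eliminates G1 inverted output.
Only G1 stuck-at-1 is consistent with every test.

G1 stuck-at-1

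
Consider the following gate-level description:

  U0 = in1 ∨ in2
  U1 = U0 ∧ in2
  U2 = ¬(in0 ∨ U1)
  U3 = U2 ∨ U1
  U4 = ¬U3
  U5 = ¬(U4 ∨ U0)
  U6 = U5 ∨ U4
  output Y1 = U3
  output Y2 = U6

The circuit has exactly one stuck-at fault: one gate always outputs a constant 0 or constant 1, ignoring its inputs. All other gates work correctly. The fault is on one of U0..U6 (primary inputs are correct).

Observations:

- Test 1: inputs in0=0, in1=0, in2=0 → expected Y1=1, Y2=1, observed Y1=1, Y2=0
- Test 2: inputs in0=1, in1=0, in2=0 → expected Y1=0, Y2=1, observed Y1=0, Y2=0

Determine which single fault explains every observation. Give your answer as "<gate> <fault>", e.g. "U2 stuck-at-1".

Fault-free values for test 1 (in0=0, in1=0, in2=0): U0=0, U1=0, U2=1, U3=1, U4=0, U5=1, U6=1, giving Y1=1, Y2=1. Observed Y1=1, Y2=0.
Test 1: faults giving observed Y1=1, Y2=0 are {U0 stuck-at-1, U5 stuck-at-0, U6 stuck-at-0}.
Test 2 (in0=1, in1=0, in2=0): fault-free U0=0, U1=0, U2=0, U3=0, U4=1, U5=0, U6=1 → Y1=0, Y2=1; observed Y1=0, Y2=0. Eliminates U0 stuck-at-1, U5 stuck-at-0.
Only U6 stuck-at-0 is consistent with every test.

U6 stuck-at-0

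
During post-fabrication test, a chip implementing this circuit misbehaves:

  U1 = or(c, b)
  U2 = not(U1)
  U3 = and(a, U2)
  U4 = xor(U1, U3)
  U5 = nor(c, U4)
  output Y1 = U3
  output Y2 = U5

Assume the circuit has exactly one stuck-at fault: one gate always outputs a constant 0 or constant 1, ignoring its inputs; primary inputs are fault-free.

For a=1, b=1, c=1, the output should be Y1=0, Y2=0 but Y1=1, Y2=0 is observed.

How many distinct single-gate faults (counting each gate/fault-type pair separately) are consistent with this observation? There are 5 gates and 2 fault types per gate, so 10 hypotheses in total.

3

Fault-free: U1=1, U2=0, U3=0, U4=1, U5=0 → Y1=0, Y2=0. Observed Y1=1, Y2=0.
  U1 stuck-at-0: output Y1=1, Y2=0 ✓
  U1 stuck-at-1: output Y1=0, Y2=0 ✗
  U2 stuck-at-0: output Y1=0, Y2=0 ✗
  U2 stuck-at-1: output Y1=1, Y2=0 ✓
  U3 stuck-at-0: output Y1=0, Y2=0 ✗
  U3 stuck-at-1: output Y1=1, Y2=0 ✓
  U4 stuck-at-0: output Y1=0, Y2=0 ✗
  U4 stuck-at-1: output Y1=0, Y2=0 ✗
  U5 stuck-at-0: output Y1=0, Y2=0 ✗
  U5 stuck-at-1: output Y1=0, Y2=1 ✗
Consistent faults: {U1 stuck-at-0, U2 stuck-at-1, U3 stuck-at-1} — 3 in all.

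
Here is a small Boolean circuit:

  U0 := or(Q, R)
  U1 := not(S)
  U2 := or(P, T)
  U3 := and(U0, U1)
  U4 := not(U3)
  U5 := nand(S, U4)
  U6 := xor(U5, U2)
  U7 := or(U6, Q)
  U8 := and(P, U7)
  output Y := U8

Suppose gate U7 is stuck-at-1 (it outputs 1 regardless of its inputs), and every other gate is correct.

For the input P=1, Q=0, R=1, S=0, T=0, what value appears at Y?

1

Propagate with U7 forced: U0=1, U1=1, U2=1, U3=1, U4=0, U5=1, U6=0, U7=1 [stuck-at-1], U8=1.
So Y = 1. (Without the fault it would be 0.)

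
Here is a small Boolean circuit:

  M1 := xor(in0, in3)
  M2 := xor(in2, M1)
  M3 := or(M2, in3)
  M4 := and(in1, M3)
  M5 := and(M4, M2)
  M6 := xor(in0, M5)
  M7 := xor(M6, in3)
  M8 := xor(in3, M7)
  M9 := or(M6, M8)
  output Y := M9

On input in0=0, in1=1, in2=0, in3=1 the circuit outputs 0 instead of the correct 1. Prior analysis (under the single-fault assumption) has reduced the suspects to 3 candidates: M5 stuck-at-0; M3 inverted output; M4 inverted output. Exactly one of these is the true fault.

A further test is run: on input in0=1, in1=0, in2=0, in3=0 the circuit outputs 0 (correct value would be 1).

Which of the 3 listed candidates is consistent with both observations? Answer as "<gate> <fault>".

M4 inverted output

Evaluate each candidate on input in0=1, in1=0, in2=0, in3=0:
  M5 stuck-at-0: M1=1, M2=1, M3=1, M4=0, M5=0 [stuck-at-0], M6=1, M7=1, M8=1, M9=1 → 1 — eliminated
  M3 inverted output: M1=1, M2=1, M3=0 [inverted output], M4=0, M5=0, M6=1, M7=1, M8=1, M9=1 → 1 — eliminated
  M4 inverted output: M1=1, M2=1, M3=1, M4=1 [inverted output], M5=1, M6=0, M7=0, M8=0, M9=0 → 0 — matches
Only M4 inverted output reproduces the observed 0.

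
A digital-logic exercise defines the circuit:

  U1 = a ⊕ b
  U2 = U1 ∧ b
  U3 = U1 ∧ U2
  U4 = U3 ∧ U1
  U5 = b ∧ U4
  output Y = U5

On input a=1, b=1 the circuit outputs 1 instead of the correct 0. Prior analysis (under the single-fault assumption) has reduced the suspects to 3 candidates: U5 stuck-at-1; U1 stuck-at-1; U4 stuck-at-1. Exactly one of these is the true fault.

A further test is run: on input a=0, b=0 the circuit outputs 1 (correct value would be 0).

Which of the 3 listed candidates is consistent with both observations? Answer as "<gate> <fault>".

U5 stuck-at-1

Evaluate each candidate on input a=0, b=0:
  U5 stuck-at-1: U1=0, U2=0, U3=0, U4=0, U5=1 [stuck-at-1] → 1 — matches
  U1 stuck-at-1: U1=1 [stuck-at-1], U2=0, U3=0, U4=0, U5=0 → 0 — eliminated
  U4 stuck-at-1: U1=0, U2=0, U3=0, U4=1 [stuck-at-1], U5=0 → 0 — eliminated
Only U5 stuck-at-1 reproduces the observed 1.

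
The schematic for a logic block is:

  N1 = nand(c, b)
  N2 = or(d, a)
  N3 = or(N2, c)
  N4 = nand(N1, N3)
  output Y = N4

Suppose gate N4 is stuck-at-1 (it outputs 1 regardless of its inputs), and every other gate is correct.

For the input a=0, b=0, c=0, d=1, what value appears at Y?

Propagate with N4 forced: N1=1, N2=1, N3=1, N4=1 [stuck-at-1].
So Y = 1. (Without the fault it would be 0.)

1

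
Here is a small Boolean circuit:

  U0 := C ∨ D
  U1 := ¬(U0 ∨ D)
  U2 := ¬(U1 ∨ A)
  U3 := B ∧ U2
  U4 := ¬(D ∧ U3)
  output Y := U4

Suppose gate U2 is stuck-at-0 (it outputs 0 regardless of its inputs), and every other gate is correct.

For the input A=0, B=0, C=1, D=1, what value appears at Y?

Propagate with U2 forced: U0=1, U1=0, U2=0 [stuck-at-0], U3=0, U4=1.
So Y = 1. (Same as the fault-free value — the fault is masked on this input.)

1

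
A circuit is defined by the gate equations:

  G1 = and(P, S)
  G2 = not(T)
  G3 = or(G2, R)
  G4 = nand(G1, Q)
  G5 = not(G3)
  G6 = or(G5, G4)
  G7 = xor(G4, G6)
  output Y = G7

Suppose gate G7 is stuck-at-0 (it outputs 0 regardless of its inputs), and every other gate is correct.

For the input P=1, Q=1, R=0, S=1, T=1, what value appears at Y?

0

Propagate with G7 forced: G1=1, G2=0, G3=0, G4=0, G5=1, G6=1, G7=0 [stuck-at-0].
So Y = 0. (Without the fault it would be 1.)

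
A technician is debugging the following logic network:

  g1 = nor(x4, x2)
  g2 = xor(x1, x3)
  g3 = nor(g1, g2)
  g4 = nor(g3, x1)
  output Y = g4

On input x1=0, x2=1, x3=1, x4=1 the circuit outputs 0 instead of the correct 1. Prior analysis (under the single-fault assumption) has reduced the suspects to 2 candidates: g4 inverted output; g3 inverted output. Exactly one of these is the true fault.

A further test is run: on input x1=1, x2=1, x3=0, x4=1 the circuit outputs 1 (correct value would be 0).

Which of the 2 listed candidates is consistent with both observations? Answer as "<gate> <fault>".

Evaluate each candidate on input x1=1, x2=1, x3=0, x4=1:
  g4 inverted output: g1=0, g2=1, g3=0, g4=1 [inverted output] → 1 — matches
  g3 inverted output: g1=0, g2=1, g3=1 [inverted output], g4=0 → 0 — eliminated
Only g4 inverted output reproduces the observed 1.

g4 inverted output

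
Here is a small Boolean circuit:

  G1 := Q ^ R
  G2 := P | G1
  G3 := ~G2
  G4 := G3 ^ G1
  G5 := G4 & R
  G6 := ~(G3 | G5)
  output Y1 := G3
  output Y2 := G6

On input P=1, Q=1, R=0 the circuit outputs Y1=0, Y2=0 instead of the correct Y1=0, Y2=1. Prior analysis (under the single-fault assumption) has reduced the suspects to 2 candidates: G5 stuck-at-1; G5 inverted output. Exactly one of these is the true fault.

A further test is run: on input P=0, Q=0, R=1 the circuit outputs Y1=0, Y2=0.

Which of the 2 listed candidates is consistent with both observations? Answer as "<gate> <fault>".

Evaluate each candidate on input P=0, Q=0, R=1:
  G5 stuck-at-1: G1=1, G2=1, G3=0, G4=1, G5=1 [stuck-at-1], G6=0 → Y1=0, Y2=0 — matches
  G5 inverted output: G1=1, G2=1, G3=0, G4=1, G5=0 [inverted output], G6=1 → Y1=0, Y2=1 — eliminated
Only G5 stuck-at-1 reproduces the observed Y1=0, Y2=0.

G5 stuck-at-1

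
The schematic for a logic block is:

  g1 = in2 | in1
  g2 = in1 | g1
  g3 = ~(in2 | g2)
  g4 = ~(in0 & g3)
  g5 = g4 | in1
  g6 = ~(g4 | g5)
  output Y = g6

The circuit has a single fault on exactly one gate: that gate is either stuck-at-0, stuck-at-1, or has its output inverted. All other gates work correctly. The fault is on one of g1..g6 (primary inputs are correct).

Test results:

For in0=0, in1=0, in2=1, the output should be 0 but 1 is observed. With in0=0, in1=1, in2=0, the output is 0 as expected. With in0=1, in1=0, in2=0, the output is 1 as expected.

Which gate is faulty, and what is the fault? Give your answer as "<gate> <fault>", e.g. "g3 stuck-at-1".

g4 stuck-at-0

Fault-free values for test 1 (in0=0, in1=0, in2=1): g1=1, g2=1, g3=0, g4=1, g5=1, g6=0, giving Y=0. Observed 1.
Test 1: faults giving observed 1 are {g4 stuck-at-0, g4 inverted output, g6 stuck-at-1, g6 inverted output}.
Test 2 (in0=0, in1=1, in2=0): fault-free g1=1, g2=1, g3=0, g4=1, g5=1, g6=0 → 0; observed 0. Eliminates g6 stuck-at-1, g6 inverted output.
Test 3 (in0=1, in1=0, in2=0): fault-free g1=0, g2=0, g3=1, g4=0, g5=0, g6=1 → 1; observed 1. Eliminates g4 inverted output.
Only g4 stuck-at-0 is consistent with every test.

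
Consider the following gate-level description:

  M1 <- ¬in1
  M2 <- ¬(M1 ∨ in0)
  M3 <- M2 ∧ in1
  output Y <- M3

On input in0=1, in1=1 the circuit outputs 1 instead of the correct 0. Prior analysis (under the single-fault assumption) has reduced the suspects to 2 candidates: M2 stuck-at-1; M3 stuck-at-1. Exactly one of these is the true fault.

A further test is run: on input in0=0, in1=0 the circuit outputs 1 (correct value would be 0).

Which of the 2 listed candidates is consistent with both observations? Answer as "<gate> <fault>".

M3 stuck-at-1

Evaluate each candidate on input in0=0, in1=0:
  M2 stuck-at-1: M1=1, M2=1 [stuck-at-1], M3=0 → 0 — eliminated
  M3 stuck-at-1: M1=1, M2=0, M3=1 [stuck-at-1] → 1 — matches
Only M3 stuck-at-1 reproduces the observed 1.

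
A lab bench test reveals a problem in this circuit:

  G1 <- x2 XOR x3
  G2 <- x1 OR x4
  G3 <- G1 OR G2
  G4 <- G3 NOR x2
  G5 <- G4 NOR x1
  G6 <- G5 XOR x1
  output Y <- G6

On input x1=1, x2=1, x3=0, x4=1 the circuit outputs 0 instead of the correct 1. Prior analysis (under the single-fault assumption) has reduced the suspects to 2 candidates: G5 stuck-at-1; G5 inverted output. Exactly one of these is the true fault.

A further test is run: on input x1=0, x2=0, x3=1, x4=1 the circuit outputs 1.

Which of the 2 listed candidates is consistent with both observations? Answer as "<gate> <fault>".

Evaluate each candidate on input x1=0, x2=0, x3=1, x4=1:
  G5 stuck-at-1: G1=1, G2=1, G3=1, G4=0, G5=1 [stuck-at-1], G6=1 → 1 — matches
  G5 inverted output: G1=1, G2=1, G3=1, G4=0, G5=0 [inverted output], G6=0 → 0 — eliminated
Only G5 stuck-at-1 reproduces the observed 1.

G5 stuck-at-1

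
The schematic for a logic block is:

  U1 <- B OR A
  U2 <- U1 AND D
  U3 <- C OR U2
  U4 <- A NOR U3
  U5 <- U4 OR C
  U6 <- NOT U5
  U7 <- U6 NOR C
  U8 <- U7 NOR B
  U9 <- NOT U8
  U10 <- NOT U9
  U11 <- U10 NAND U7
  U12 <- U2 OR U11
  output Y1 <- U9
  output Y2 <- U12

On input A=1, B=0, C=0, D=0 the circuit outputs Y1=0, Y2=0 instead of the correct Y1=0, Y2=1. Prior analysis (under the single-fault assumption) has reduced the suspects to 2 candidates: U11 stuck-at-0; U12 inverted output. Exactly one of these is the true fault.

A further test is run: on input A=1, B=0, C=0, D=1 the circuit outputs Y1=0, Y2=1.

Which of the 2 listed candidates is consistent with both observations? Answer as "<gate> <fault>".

U11 stuck-at-0

Evaluate each candidate on input A=1, B=0, C=0, D=1:
  U11 stuck-at-0: U1=1, U2=1, U3=1, U4=0, U5=0, U6=1, U7=0, U8=1, U9=0, U10=1, U11=0 [stuck-at-0], U12=1 → Y1=0, Y2=1 — matches
  U12 inverted output: U1=1, U2=1, U3=1, U4=0, U5=0, U6=1, U7=0, U8=1, U9=0, U10=1, U11=1, U12=0 [inverted output] → Y1=0, Y2=0 — eliminated
Only U11 stuck-at-0 reproduces the observed Y1=0, Y2=1.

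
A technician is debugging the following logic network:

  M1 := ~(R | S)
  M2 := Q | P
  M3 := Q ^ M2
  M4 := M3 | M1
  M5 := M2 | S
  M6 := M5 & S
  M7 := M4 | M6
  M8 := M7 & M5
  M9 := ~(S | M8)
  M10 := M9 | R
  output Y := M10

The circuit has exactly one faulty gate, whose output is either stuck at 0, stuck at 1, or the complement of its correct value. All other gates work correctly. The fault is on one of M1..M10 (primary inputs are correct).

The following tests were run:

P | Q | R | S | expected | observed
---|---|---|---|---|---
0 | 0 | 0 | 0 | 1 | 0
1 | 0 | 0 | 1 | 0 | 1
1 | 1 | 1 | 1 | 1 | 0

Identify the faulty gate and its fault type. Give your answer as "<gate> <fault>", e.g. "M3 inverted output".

Fault-free values for test 1 (P=0, Q=0, R=0, S=0): M1=1, M2=0, M3=0, M4=1, M5=0, M6=0, M7=1, M8=0, M9=1, M10=1, giving Y=1. Observed 0.
Test 1: faults giving observed 0 are {M2 stuck-at-1, M2 inverted output, M5 stuck-at-1, M5 inverted output, M8 stuck-at-1, M8 inverted output, M9 stuck-at-0, M9 inverted output, M10 stuck-at-0, M10 inverted output}.
Test 2 (P=1, Q=0, R=0, S=1): fault-free M1=0, M2=1, M3=1, M4=1, M5=1, M6=1, M7=1, M8=1, M9=0, M10=0 → 0; observed 1. Eliminates M2 stuck-at-1, M2 inverted output, M5 stuck-at-1, M5 inverted output, M8 stuck-at-1, M8 inverted output, M9 stuck-at-0, M10 stuck-at-0.
Test 3 (P=1, Q=1, R=1, S=1): fault-free M1=0, M2=1, M3=0, M4=0, M5=1, M6=1, M7=1, M8=1, M9=0, M10=1 → 1; observed 0. Eliminates M9 inverted output.
Only M10 inverted output is consistent with every test.

M10 inverted output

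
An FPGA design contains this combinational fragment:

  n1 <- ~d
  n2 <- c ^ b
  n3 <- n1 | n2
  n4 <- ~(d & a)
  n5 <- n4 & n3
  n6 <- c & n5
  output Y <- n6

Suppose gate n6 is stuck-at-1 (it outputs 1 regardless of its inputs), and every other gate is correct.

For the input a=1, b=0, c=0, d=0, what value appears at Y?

1

Propagate with n6 forced: n1=1, n2=0, n3=1, n4=1, n5=1, n6=1 [stuck-at-1].
So Y = 1. (Without the fault it would be 0.)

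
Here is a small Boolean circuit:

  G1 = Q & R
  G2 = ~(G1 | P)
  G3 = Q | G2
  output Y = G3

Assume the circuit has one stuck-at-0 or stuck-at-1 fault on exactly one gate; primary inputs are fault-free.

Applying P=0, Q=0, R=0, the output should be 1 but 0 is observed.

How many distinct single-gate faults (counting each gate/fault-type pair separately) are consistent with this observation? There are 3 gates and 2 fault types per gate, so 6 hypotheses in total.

3

Fault-free: G1=0, G2=1, G3=1 → 1. Observed 0.
  G1 stuck-at-0: output 1 ✗
  G1 stuck-at-1: output 0 ✓
  G2 stuck-at-0: output 0 ✓
  G2 stuck-at-1: output 1 ✗
  G3 stuck-at-0: output 0 ✓
  G3 stuck-at-1: output 1 ✗
Consistent faults: {G1 stuck-at-1, G2 stuck-at-0, G3 stuck-at-0} — 3 in all.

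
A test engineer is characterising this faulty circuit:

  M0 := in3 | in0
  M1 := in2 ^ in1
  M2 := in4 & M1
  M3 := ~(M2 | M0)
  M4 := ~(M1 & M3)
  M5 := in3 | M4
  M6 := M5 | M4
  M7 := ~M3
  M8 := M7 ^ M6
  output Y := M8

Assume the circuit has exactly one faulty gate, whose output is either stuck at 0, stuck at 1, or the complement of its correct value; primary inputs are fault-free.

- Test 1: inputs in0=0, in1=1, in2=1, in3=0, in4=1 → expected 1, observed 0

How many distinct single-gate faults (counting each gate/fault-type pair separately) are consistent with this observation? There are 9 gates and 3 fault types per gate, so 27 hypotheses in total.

16

Fault-free: M0=0, M1=0, M2=0, M3=1, M4=1, M5=1, M6=1, M7=0, M8=1 → 1. Observed 0.
  M0: stuck-at-1, inverted output ✓; others ✗
  M1: stuck-at-1, inverted output ✓; others ✗
  M2: stuck-at-1, inverted output ✓; others ✗
  M3: stuck-at-0, inverted output ✓; others ✗
  M4: stuck-at-0, inverted output ✓; others ✗
  M5: none of the 3 fault types match ✗
  M6: stuck-at-0, inverted output ✓; others ✗
  M7: stuck-at-1, inverted output ✓; others ✗
  M8: stuck-at-0, inverted output ✓; others ✗
Consistent faults: {M0 stuck-at-1, M0 inverted output, M1 stuck-at-1, M1 inverted output, M2 stuck-at-1, M2 inverted output, M3 stuck-at-0, M3 inverted output, M4 stuck-at-0, M4 inverted output, M6 stuck-at-0, M6 inverted output, M7 stuck-at-1, M7 inverted output, M8 stuck-at-0, M8 inverted output} — 16 in all.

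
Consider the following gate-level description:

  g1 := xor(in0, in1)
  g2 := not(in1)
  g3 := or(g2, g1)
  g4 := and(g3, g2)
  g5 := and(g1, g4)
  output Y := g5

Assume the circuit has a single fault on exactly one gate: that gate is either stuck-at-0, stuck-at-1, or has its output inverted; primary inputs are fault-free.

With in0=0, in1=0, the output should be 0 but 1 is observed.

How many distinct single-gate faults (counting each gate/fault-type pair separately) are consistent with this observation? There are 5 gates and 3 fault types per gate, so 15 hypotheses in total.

4

Fault-free: g1=0, g2=1, g3=1, g4=1, g5=0 → 0. Observed 1.
  g1: stuck-at-1, inverted output ✓; others ✗
  g2: none of the 3 fault types match ✗
  g3: none of the 3 fault types match ✗
  g4: none of the 3 fault types match ✗
  g5: stuck-at-1, inverted output ✓; others ✗
Consistent faults: {g1 stuck-at-1, g1 inverted output, g5 stuck-at-1, g5 inverted output} — 4 in all.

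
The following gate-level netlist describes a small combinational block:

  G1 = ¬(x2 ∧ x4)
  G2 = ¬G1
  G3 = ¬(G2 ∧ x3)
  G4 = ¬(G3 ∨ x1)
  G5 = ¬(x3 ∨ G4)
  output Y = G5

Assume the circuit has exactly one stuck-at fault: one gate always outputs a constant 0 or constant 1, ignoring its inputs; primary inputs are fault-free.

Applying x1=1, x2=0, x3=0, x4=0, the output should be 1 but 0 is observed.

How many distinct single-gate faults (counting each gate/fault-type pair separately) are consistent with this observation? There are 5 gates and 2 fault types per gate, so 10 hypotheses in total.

Fault-free: G1=1, G2=0, G3=1, G4=0, G5=1 → 1. Observed 0.
  G1 stuck-at-0: output 1 ✗
  G1 stuck-at-1: output 1 ✗
  G2 stuck-at-0: output 1 ✗
  G2 stuck-at-1: output 1 ✗
  G3 stuck-at-0: output 1 ✗
  G3 stuck-at-1: output 1 ✗
  G4 stuck-at-0: output 1 ✗
  G4 stuck-at-1: output 0 ✓
  G5 stuck-at-0: output 0 ✓
  G5 stuck-at-1: output 1 ✗
Consistent faults: {G4 stuck-at-1, G5 stuck-at-0} — 2 in all.

2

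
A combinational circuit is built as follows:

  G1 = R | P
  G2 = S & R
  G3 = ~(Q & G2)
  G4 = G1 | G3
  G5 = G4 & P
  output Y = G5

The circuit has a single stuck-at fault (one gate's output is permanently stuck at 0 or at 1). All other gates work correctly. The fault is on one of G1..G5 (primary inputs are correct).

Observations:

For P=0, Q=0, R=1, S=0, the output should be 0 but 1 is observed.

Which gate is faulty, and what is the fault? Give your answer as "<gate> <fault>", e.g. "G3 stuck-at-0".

G5 stuck-at-1

Fault-free values for test 1 (P=0, Q=0, R=1, S=0): G1=1, G2=0, G3=1, G4=1, G5=0, giving Y=0. Observed 1.
Test 1: faults giving observed 1 are {G5 stuck-at-1}.
Only G5 stuck-at-1 is consistent with every test.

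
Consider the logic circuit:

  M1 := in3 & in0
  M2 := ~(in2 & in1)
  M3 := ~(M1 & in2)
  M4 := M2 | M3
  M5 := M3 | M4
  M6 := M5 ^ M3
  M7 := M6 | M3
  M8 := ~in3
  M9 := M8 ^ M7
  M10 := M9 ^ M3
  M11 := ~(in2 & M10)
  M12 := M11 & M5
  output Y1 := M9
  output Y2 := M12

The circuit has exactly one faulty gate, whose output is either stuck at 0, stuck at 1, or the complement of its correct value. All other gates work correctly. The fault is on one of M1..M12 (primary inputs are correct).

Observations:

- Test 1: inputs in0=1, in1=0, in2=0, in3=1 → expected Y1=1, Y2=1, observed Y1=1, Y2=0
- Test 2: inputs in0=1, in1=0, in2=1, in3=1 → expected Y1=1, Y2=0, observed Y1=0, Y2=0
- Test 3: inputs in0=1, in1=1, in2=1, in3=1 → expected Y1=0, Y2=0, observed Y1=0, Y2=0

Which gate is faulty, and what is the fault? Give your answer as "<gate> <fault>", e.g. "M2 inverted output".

M5 stuck-at-0

Fault-free values for test 1 (in0=1, in1=0, in2=0, in3=1): M1=1, M2=1, M3=1, M4=1, M5=1, M6=0, M7=1, M8=0, M9=1, M10=0, M11=1, M12=1, giving Y1=1, Y2=1. Observed Y1=1, Y2=0.
Test 1: faults giving observed Y1=1, Y2=0 are {M5 stuck-at-0, M5 inverted output, M11 stuck-at-0, M11 inverted output, M12 stuck-at-0, M12 inverted output}.
Test 2 (in0=1, in1=0, in2=1, in3=1): fault-free M1=1, M2=1, M3=0, M4=1, M5=1, M6=1, M7=1, M8=0, M9=1, M10=1, M11=0, M12=0 → Y1=1, Y2=0; observed Y1=0, Y2=0. Eliminates M11 stuck-at-0, M11 inverted output, M12 stuck-at-0, M12 inverted output.
Test 3 (in0=1, in1=1, in2=1, in3=1): fault-free M1=1, M2=0, M3=0, M4=0, M5=0, M6=0, M7=0, M8=0, M9=0, M10=0, M11=1, M12=0 → Y1=0, Y2=0; observed Y1=0, Y2=0. Eliminates M5 inverted output.
Only M5 stuck-at-0 is consistent with every test.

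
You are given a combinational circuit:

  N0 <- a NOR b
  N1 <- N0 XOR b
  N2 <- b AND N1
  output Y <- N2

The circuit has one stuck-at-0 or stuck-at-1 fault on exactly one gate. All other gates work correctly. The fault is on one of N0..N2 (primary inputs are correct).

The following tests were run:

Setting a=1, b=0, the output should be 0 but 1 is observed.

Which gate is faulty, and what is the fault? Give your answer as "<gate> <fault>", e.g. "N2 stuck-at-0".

N2 stuck-at-1

Fault-free values for test 1 (a=1, b=0): N0=0, N1=0, N2=0, giving Y=0. Observed 1.
Test 1: faults giving observed 1 are {N2 stuck-at-1}.
Only N2 stuck-at-1 is consistent with every test.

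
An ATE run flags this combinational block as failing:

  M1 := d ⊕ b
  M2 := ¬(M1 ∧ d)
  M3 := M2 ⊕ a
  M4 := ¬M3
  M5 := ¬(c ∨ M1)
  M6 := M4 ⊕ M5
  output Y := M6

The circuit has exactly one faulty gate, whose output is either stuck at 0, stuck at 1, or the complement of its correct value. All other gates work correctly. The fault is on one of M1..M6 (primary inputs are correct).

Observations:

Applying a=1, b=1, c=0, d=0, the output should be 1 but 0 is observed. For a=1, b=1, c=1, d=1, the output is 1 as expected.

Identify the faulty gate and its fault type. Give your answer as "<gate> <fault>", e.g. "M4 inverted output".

Fault-free values for test 1 (a=1, b=1, c=0, d=0): M1=1, M2=1, M3=0, M4=1, M5=0, M6=1, giving Y=1. Observed 0.
Test 1: faults giving observed 0 are {M1 stuck-at-0, M1 inverted output, M2 stuck-at-0, M2 inverted output, M3 stuck-at-1, M3 inverted output, M4 stuck-at-0, M4 inverted output, M5 stuck-at-1, M5 inverted output, M6 stuck-at-0, M6 inverted output}.
Test 2 (a=1, b=1, c=1, d=1): fault-free M1=0, M2=1, M3=0, M4=1, M5=0, M6=1 → 1; observed 1. Eliminates M1 inverted output, M2 stuck-at-0, M2 inverted output, M3 stuck-at-1, M3 inverted output, M4 stuck-at-0, M4 inverted output, M5 stuck-at-1, M5 inverted output, M6 stuck-at-0, M6 inverted output.
Only M1 stuck-at-0 is consistent with every test.

M1 stuck-at-0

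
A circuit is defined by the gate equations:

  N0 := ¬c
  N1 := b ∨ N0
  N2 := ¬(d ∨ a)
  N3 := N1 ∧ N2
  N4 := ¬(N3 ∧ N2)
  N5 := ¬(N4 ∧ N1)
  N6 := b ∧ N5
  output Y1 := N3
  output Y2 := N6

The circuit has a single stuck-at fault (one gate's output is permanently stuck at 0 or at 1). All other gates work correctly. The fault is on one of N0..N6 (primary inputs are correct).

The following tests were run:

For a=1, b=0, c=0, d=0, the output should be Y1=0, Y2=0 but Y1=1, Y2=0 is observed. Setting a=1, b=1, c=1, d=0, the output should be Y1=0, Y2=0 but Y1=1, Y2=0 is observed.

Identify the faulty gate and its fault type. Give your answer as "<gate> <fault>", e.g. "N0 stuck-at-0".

N3 stuck-at-1

Fault-free values for test 1 (a=1, b=0, c=0, d=0): N0=1, N1=1, N2=0, N3=0, N4=1, N5=0, N6=0, giving Y1=0, Y2=0. Observed Y1=1, Y2=0.
Test 1: faults giving observed Y1=1, Y2=0 are {N2 stuck-at-1, N3 stuck-at-1}.
Test 2 (a=1, b=1, c=1, d=0): fault-free N0=0, N1=1, N2=0, N3=0, N4=1, N5=0, N6=0 → Y1=0, Y2=0; observed Y1=1, Y2=0. Eliminates N2 stuck-at-1.
Only N3 stuck-at-1 is consistent with every test.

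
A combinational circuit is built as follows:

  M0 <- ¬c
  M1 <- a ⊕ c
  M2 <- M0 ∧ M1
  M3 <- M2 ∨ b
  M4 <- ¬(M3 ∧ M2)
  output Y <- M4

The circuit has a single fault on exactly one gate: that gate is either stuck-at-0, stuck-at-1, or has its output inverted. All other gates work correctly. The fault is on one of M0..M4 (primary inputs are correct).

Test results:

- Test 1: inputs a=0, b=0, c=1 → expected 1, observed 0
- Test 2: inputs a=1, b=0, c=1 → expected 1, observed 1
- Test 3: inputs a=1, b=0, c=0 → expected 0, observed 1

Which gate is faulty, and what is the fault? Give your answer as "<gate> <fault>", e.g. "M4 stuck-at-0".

M0 inverted output

Fault-free values for test 1 (a=0, b=0, c=1): M0=0, M1=1, M2=0, M3=0, M4=1, giving Y=1. Observed 0.
Test 1: faults giving observed 0 are {M0 stuck-at-1, M0 inverted output, M2 stuck-at-1, M2 inverted output, M4 stuck-at-0, M4 inverted output}.
Test 2 (a=1, b=0, c=1): fault-free M0=0, M1=0, M2=0, M3=0, M4=1 → 1; observed 1. Eliminates M2 stuck-at-1, M2 inverted output, M4 stuck-at-0, M4 inverted output.
Test 3 (a=1, b=0, c=0): fault-free M0=1, M1=1, M2=1, M3=1, M4=0 → 0; observed 1. Eliminates M0 stuck-at-1.
Only M0 inverted output is consistent with every test.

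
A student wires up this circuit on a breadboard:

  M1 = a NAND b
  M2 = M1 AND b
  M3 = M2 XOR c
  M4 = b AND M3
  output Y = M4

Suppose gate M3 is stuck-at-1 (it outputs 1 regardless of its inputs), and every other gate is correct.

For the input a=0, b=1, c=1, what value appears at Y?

1

Propagate with M3 forced: M1=1, M2=1, M3=1 [stuck-at-1], M4=1.
So Y = 1. (Without the fault it would be 0.)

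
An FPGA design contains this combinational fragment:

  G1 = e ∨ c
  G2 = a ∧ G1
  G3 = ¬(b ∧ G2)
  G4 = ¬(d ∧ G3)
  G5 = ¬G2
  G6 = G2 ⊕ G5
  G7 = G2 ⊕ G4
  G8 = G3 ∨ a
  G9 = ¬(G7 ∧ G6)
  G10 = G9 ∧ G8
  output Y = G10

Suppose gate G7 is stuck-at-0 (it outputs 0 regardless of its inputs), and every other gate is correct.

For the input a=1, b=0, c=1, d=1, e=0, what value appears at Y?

1

Propagate with G7 forced: G1=1, G2=1, G3=1, G4=0, G5=0, G6=1, G7=0 [stuck-at-0], G8=1, G9=1, G10=1.
So Y = 1. (Without the fault it would be 0.)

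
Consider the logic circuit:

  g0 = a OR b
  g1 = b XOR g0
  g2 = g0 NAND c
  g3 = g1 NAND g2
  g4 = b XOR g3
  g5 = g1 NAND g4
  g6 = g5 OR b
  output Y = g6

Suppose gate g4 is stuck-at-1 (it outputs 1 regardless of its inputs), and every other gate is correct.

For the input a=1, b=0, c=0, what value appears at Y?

0

Propagate with g4 forced: g0=1, g1=1, g2=1, g3=0, g4=1 [stuck-at-1], g5=0, g6=0.
So Y = 0. (Without the fault it would be 1.)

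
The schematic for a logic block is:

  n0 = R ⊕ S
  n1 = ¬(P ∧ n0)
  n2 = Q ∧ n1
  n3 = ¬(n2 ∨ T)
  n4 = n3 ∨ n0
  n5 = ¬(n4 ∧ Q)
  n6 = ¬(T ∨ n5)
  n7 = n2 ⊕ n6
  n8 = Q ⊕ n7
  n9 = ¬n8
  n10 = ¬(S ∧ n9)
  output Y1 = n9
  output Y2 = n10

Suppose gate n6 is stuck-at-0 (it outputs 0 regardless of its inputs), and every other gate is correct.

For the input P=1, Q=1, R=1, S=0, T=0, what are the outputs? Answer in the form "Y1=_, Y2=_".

Propagate with n6 forced: n0=1, n1=0, n2=0, n3=1, n4=1, n5=0, n6=0 [stuck-at-0], n7=0, n8=1, n9=0, n10=1.
So the outputs are Y1=0, Y2=1. (Without the fault they would be Y1=1, Y2=1.)

Y1=0, Y2=1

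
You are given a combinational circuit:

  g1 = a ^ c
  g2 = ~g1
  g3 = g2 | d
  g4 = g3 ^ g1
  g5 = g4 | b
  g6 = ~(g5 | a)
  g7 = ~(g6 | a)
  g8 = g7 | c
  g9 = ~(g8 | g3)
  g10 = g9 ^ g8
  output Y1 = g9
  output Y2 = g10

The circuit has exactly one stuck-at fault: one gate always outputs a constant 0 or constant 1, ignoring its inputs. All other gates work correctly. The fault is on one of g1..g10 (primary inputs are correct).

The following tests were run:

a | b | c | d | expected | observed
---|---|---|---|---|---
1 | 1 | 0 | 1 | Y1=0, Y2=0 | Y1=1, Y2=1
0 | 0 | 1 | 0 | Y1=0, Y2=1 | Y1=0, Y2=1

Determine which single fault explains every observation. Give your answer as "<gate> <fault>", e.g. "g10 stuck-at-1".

Fault-free values for test 1 (a=1, b=1, c=0, d=1): g1=1, g2=0, g3=1, g4=0, g5=1, g6=0, g7=0, g8=0, g9=0, g10=0, giving Y1=0, Y2=0. Observed Y1=1, Y2=1.
Test 1: faults giving observed Y1=1, Y2=1 are {g3 stuck-at-0, g9 stuck-at-1}.
Test 2 (a=0, b=0, c=1, d=0): fault-free g1=1, g2=0, g3=0, g4=1, g5=1, g6=0, g7=1, g8=1, g9=0, g10=1 → Y1=0, Y2=1; observed Y1=0, Y2=1. Eliminates g9 stuck-at-1.
Only g3 stuck-at-0 is consistent with every test.

g3 stuck-at-0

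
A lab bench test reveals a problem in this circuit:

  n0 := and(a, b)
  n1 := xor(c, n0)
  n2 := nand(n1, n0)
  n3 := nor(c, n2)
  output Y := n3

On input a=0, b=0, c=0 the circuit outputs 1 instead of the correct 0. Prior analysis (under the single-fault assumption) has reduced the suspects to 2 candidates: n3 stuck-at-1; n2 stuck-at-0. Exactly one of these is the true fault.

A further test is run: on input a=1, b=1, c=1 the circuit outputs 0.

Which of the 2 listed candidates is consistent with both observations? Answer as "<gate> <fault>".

Evaluate each candidate on input a=1, b=1, c=1:
  n3 stuck-at-1: n0=1, n1=0, n2=1, n3=1 [stuck-at-1] → 1 — eliminated
  n2 stuck-at-0: n0=1, n1=0, n2=0 [stuck-at-0], n3=0 → 0 — matches
Only n2 stuck-at-0 reproduces the observed 0.

n2 stuck-at-0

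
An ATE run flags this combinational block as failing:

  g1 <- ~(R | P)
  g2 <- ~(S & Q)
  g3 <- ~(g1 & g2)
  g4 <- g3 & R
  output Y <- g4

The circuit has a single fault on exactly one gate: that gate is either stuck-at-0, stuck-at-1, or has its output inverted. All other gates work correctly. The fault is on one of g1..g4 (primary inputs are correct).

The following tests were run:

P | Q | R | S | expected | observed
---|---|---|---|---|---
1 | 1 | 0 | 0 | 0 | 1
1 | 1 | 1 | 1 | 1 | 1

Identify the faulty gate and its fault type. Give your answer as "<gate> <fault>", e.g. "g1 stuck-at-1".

Fault-free values for test 1 (P=1, Q=1, R=0, S=0): g1=0, g2=1, g3=1, g4=0, giving Y=0. Observed 1.
Test 1: faults giving observed 1 are {g4 stuck-at-1, g4 inverted output}.
Test 2 (P=1, Q=1, R=1, S=1): fault-free g1=0, g2=0, g3=1, g4=1 → 1; observed 1. Eliminates g4 inverted output.
Only g4 stuck-at-1 is consistent with every test.

g4 stuck-at-1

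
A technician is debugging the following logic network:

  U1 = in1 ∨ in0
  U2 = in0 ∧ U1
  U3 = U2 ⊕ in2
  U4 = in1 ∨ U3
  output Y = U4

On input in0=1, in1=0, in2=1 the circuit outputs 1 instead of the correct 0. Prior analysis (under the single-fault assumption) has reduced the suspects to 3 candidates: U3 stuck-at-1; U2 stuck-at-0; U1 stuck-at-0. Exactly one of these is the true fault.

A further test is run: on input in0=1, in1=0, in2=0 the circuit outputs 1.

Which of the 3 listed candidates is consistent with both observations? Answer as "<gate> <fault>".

U3 stuck-at-1

Evaluate each candidate on input in0=1, in1=0, in2=0:
  U3 stuck-at-1: U1=1, U2=1, U3=1 [stuck-at-1], U4=1 → 1 — matches
  U2 stuck-at-0: U1=1, U2=0 [stuck-at-0], U3=0, U4=0 → 0 — eliminated
  U1 stuck-at-0: U1=0 [stuck-at-0], U2=0, U3=0, U4=0 → 0 — eliminated
Only U3 stuck-at-1 reproduces the observed 1.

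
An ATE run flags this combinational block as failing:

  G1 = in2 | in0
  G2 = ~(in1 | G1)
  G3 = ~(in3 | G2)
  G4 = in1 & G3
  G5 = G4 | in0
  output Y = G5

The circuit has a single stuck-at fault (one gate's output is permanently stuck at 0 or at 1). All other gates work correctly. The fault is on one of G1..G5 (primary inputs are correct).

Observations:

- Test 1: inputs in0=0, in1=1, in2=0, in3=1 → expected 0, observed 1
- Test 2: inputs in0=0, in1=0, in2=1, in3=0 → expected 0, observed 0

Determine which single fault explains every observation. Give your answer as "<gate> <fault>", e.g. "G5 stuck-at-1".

Fault-free values for test 1 (in0=0, in1=1, in2=0, in3=1): G1=0, G2=0, G3=0, G4=0, G5=0, giving Y=0. Observed 1.
Test 1: faults giving observed 1 are {G3 stuck-at-1, G4 stuck-at-1, G5 stuck-at-1}.
Test 2 (in0=0, in1=0, in2=1, in3=0): fault-free G1=1, G2=0, G3=1, G4=0, G5=0 → 0; observed 0. Eliminates G4 stuck-at-1, G5 stuck-at-1.
Only G3 stuck-at-1 is consistent with every test.

G3 stuck-at-1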